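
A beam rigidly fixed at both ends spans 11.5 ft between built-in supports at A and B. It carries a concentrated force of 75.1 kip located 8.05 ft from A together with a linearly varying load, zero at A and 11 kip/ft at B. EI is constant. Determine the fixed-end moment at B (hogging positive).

M_B = 199.7 kip·ft

Release both end moments; the primary structure is a simply-supported span AB with redundants M_A and M_B.
On the primary (simply-supported) span, the end slopes from the loading are:
  at A: point load 75.1 at a = 8.05: Pab(L + b)/(6LEI) = 451.9/EI
  at B: point load 75.1 at a = 8.05: Pab(L + a)/(6LEI) = 591/EI
  at A: triangular load, peak 11: 7w₀L³/(360EI) = 325.3/EI
  at B: triangular load, peak 11: w₀L³/(45EI) = 371.8/EI
  θ_A0 = 777.2/EI,  θ_B0 = 962.7/EI
Flexibility coefficients: a unit moment at one end gives L/(3EI) there and L/(6EI) at the far end, so f₁₁ = f₂₂ = 3.833/EI and f₁₂ = f₂₁ = 1.917/EI.
Compatibility — zero rotation at each built-in end:
  3.833 M_A + 1.917 M_B = 777.2
  1.917 M_A + 3.833 M_B = 962.7
Solving the pair gives M_A = 102.9 kip·ft and M_B = 199.7 kip·ft (hogging).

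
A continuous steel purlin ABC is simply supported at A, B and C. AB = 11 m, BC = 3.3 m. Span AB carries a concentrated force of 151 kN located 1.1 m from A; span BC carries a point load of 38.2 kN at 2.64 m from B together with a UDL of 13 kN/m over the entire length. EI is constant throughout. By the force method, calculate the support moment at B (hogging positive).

Insert a hinge at B; M_B is the redundant, and each span becomes simply supported.
Discontinuity in slope at B on the released structure — sum the simple-span end rotations:
  span AB: point load 151 at a = 1.1: Pab(L + a)/(6LEI) = 301.5/EI
  span BC: point load 38.2 at a = 2.64: Pab(L + b)/(6LEI) = 13.31/EI
  span BC: UDL 13: wL³/(24EI) = 19.47/EI
  relative rotation θ_0 = (301.5 + 32.78)/EI = 334.2/EI
A unit hogging moment at B produces rotation L₁/(3EI) + L₂/(3EI) = 4.767/EI.
Compatibility: M_B·(L₁+L₂)/(3EI) = θ_0, giving M_B = 70.12 kN·m (hogging).

M_B = 70.12 kN·m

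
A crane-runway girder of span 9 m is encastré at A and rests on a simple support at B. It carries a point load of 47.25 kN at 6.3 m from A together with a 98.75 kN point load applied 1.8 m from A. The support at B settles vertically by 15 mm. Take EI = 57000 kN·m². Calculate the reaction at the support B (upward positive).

Release the roller at B. Primary structure: cantilever fixed at A.
Free-end deflection of the primary structure under the applied loading (downward +):
  point load 47.25 at a = 6.3: Pa²(3L − a)/(6EI) = 6470/EI
  point load 98.75 at a = 1.8: Pa²(3L − a)/(6EI) = 1344/EI
  δ_0 = 7814/EI
Tip deflection under a unit load at B: L³/(3EI) = 243/EI.
With EI = 57000 kN·m²: δ_0 = 0.13708 m and δ_{BB} = 0.004263 m/kN.
Compatibility — the beam at B must follow the support down by 0.015 m: δ_0 − R_B·δ_{BB} = 0.015, so R_B = (0.13708 − 0.015)/0.004263 = 28.64 kN.

R_B = 28.64 kN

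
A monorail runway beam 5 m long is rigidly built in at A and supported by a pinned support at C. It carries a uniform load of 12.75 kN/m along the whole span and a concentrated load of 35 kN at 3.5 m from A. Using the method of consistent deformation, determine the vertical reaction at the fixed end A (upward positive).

Choose R_C as the redundant. The primary structure is the cantilever fixed at A.
Downward deflection at the released point C due to the loads:
  UDL 12.75: wL⁴/(8EI) = 996.1/EI
  point load 35 at a = 3.5: Pa²(3L − a)/(6EI) = 821.8/EI
  δ_0 = 1818/EI
Tip deflection under a unit load at C: L³/(3EI) = 41.67/EI.
The prop prevents deflection at C: R_C = δ_0/δ_{CC} = 1818/41.67 = 43.63 kN.
Vertical equilibrium: R_A = ΣP − R_C = 98.75 − 43.63 = 55.12 kN.

R_A = 55.12 kN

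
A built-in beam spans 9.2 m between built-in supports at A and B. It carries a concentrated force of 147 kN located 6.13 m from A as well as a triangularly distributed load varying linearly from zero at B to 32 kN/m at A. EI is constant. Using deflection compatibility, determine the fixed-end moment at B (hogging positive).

M_B = 290.6 kN·m

Release both end moments; the primary structure is a simply-supported span AB with redundants M_A and M_B.
On the primary (simply-supported) span, the end slopes from the loading are:
  at A: point load 147 at a = 6.13: Pab(L + b)/(6LEI) = 614.9/EI
  at B: point load 147 at a = 6.13: Pab(L + a)/(6LEI) = 768.3/EI
  at A: triangular load, peak 32: w₀L³/(45EI) = 553.7/EI
  at B: triangular load, peak 32: 7w₀L³/(360EI) = 484.5/EI
  θ_A0 = 1169/EI,  θ_B0 = 1253/EI
Flexibility coefficients: a unit moment at one end gives L/(3EI) there and L/(6EI) at the far end, so f₁₁ = f₂₂ = 3.067/EI and f₁₂ = f₂₁ = 1.533/EI.
Compatibility — zero rotation at each built-in end:
  3.067 M_A + 1.533 M_B = 1169
  1.533 M_A + 3.067 M_B = 1253
Solving the pair gives M_A = 235.8 kN·m and M_B = 290.6 kN·m (hogging).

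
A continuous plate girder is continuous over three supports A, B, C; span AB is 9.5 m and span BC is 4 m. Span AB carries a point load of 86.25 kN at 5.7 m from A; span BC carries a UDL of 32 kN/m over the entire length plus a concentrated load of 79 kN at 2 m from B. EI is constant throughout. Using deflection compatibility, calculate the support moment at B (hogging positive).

M_B = 147.2 kN·m

Release continuity at B by inserting a hinge; the redundant is the internal moment M_B. The primary structure is two simply-supported spans AB and BC.
End slopes at the hinge B, treating each span as simply supported:
  span AB: point load 86.25 at a = 5.7: Pab(L + a)/(6LEI) = 498.2/EI
  span BC: UDL 32: wL³/(24EI) = 85.33/EI
  span BC: point load 79 at a = 2: Pab(L + b)/(6LEI) = 79/EI
  relative rotation θ_0 = (498.2 + 164.3)/EI = 662.5/EI
A unit hogging moment at B produces rotation L₁/(3EI) + L₂/(3EI) = 4.5/EI.
Slope continuity at B: θ_0 = M_B·4.5/EI, so M_B = 662.5/4.5 = 147.2 kN·m (hogging).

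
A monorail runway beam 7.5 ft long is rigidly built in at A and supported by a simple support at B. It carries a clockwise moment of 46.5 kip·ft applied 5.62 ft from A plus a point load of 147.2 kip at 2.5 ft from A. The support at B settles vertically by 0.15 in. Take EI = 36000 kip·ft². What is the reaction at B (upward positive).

R_B = 27.32 kip

Choose R_B as the redundant. The primary structure is the cantilever fixed at A.
Deflection at B on the released cantilever, summing each load's contribution:
  clockwise couple 46.5 at a = 5.62: M₀a(2L − a)/(2EI) = 1226/EI
  point load 147.2 at a = 2.5: Pa²(3L − a)/(6EI) = 3067/EI
  δ_0 = 4292/EI
Tip deflection under a unit load at B: L³/(3EI) = 140.6/EI.
With EI = 36000 kip·ft²: δ_0 = 0.11923 ft and δ_{BB} = 0.003906 ft/kip.
Compatibility — the beam at B must follow the support down by 0.0125 ft: δ_0 − R_B·δ_{BB} = 0.0125, so R_B = (0.11923 − 0.0125)/0.003906 = 27.32 kip.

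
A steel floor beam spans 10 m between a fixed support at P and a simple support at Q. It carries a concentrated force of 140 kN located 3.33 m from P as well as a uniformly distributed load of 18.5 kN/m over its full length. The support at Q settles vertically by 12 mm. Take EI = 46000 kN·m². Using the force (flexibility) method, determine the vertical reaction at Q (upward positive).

Remove the prop at Q; the released (primary) structure is a cantilever built in at P.
Deflection at Q on the released cantilever, summing each load's contribution:
  point load 140 at a = 3.33: Pa²(3L − a)/(6EI) = 6901/EI
  UDL 18.5: wL⁴/(8EI) = 23125/EI
  δ_0 = 30026/EI
Flexibility coefficient — unit upward force at Q: δ_{QQ} = L³/(3EI) = 333.3/EI.
With EI = 46000 kN·m²: δ_0 = 0.65273 m and δ_{QQ} = 0.007246 m/kN.
Compatibility — the beam at Q must follow the support down by 0.012 m: δ_0 − R_Q·δ_{QQ} = 0.012, so R_Q = (0.65273 − 0.012)/0.007246 = 88.42 kN.

R_Q = 88.42 kN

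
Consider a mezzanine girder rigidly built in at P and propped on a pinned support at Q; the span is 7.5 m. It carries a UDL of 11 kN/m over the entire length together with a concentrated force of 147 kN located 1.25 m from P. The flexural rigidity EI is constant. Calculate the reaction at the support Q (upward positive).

R_Q = 36.72 kN

Take the reaction at Q as the redundant and release it; the primary structure is a cantilever fixed at P.
Free-end deflection of the primary structure under the applied loading (downward +):
  UDL 11: wL⁴/(8EI) = 4351/EI
  point load 147 at a = 1.25: Pa²(3L − a)/(6EI) = 813.5/EI
  δ_0 = 5164/EI
Flexibility coefficient — unit upward force at Q: δ_{QQ} = L³/(3EI) = 140.6/EI.
Compatibility at Q: δ_0 − R_Q·δ_{QQ} = 0, so R_Q = 5164/140.6 = 36.72 kN.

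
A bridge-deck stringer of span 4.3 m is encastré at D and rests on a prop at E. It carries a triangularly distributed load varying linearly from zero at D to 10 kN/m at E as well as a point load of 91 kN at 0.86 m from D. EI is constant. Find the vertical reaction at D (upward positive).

R_D = 95.58 kN

Remove the prop at E; the released (primary) structure is a cantilever built in at D.
Deflection at E on the released cantilever, summing each load's contribution:
  triangular load, peak 10 at the free end: 11w₀L⁴/(120EI) = 313.4/EI
  point load 91 at a = 0.86: Pa²(3L − a)/(6EI) = 135.1/EI
  δ_0 = 448.4/EI
Tip deflection under a unit load at E: L³/(3EI) = 26.5/EI.
The prop prevents deflection at E: R_E = δ_0/δ_{EE} = 448.4/26.5 = 16.92 kN.
Vertical equilibrium: R_D = ΣP − R_E = 112.5 − 16.92 = 95.58 kN.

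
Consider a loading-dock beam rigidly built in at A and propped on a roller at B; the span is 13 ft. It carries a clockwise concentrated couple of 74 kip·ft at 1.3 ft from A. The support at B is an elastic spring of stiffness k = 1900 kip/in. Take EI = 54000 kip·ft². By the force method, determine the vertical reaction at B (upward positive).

R_B = 1.617 kip

Remove the prop at B; the released (primary) structure is a cantilever built in at A.
Downward deflection at the released point B due to the loads:
  clockwise couple 74 at a = 1.3: M₀a(2L − a)/(2EI) = 1188/EI
Tip deflection under a unit load at B: L³/(3EI) = 732.3/EI.
With EI = 54000 kip·ft²: δ_0 = 0.022001 ft and δ_{BB} = 0.013562 ft/kip.
Compatibility — the spring shortens by R_B/k under the reaction it provides: δ_0 − R_B·δ_{BB} = R_B/k. With 1/k = 1/(1900×12) ft/kip = 0.000044 ft/kip, R_B = δ_0 / (δ_{BB} + 1/k) = 0.022001 / (0.013562 + 0.000044) = 1.617 kip.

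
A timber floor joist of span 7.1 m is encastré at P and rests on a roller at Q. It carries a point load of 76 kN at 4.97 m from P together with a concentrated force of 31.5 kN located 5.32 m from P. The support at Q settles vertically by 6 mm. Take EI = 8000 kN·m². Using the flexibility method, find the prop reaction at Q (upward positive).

R_Q = 62.33 kN

Take the reaction at Q as the redundant and release it; the primary structure is a cantilever fixed at P.
Deflection at Q on the released cantilever, summing each load's contribution:
  point load 76 at a = 4.97: Pa²(3L − a)/(6EI) = 5109/EI
  point load 31.5 at a = 5.32: Pa²(3L − a)/(6EI) = 2374/EI
  δ_0 = 7484/EI
Tip deflection under a unit load at Q: L³/(3EI) = 119.3/EI.
With EI = 8000 kN·m²: δ_0 = 0.93547 m and δ_{QQ} = 0.014913 m/kN.
Compatibility — the beam at Q must follow the support down by 0.006 m: δ_0 − R_Q·δ_{QQ} = 0.006, so R_Q = (0.93547 − 0.006)/0.014913 = 62.33 kN.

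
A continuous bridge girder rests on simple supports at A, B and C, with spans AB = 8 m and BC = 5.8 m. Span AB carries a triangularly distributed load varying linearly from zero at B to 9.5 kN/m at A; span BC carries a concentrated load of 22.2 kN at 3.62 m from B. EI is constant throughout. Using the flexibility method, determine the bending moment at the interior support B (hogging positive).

Insert a hinge at B; M_B is the redundant, and each span becomes simply supported.
Rotations at B on the released spans (each span's end-slope, ×1/EI):
  span AB: triangular load, peak 9.5: 7w₀L³/(360EI) = 94.58/EI
  span BC: point load 22.2 at a = 3.62: Pab(L + b)/(6LEI) = 40.17/EI
  relative rotation θ_0 = (94.58 + 40.17)/EI = 134.8/EI
A unit hogging moment at B produces rotation L₁/(3EI) + L₂/(3EI) = 4.6/EI.
Compatibility: M_B·(L₁+L₂)/(3EI) = θ_0, giving M_B = 29.29 kN·m (hogging).

M_B = 29.29 kN·m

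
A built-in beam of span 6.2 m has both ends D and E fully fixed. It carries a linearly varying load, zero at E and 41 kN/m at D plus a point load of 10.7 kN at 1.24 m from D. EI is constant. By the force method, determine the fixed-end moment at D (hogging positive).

Take the two fixed-end moments M_D, M_E as redundants; the released structure is the simple span DE.
Simple-span end rotations at D and E under the given loads:
  at D: triangular load, peak 41: w₀L³/(45EI) = 217.1/EI
  at E: triangular load, peak 41: 7w₀L³/(360EI) = 190/EI
  at D: point load 10.7 at a = 1.24: Pab(L + b)/(6LEI) = 19.74/EI
  at E: point load 10.7 at a = 1.24: Pab(L + a)/(6LEI) = 13.16/EI
  θ_D0 = 236.9/EI,  θ_E0 = 203.2/EI
Flexibility coefficients: a unit moment at one end gives L/(3EI) there and L/(6EI) at the far end, so f₁₁ = f₂₂ = 2.067/EI and f₁₂ = f₂₁ = 1.033/EI.
Compatibility — zero rotation at each built-in end:
  2.067 M_D + 1.033 M_E = 236.9
  1.033 M_D + 2.067 M_E = 203.2
Solving the pair gives M_D = 87.29 kN·m and M_E = 54.66 kN·m (hogging).

M_D = 87.29 kN·m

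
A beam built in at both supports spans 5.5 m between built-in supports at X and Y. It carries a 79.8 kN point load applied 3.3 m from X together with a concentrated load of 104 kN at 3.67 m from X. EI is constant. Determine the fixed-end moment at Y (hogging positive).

M_Y = 147.9 kN·m

Take the two fixed-end moments M_X, M_Y as redundants; the released structure is the simple span XY.
End rotations of the released simple span under the applied load (×1/EI):
  at X: point load 79.8 at a = 3.3: Pab(L + b)/(6LEI) = 135.2/EI
  at Y: point load 79.8 at a = 3.3: Pab(L + a)/(6LEI) = 154.5/EI
  at X: point load 104 at a = 3.67: Pab(L + b)/(6LEI) = 155.1/EI
  at Y: point load 104 at a = 3.67: Pab(L + a)/(6LEI) = 194.1/EI
  θ_X0 = 290.3/EI,  θ_Y0 = 348.6/EI
Flexibility coefficients: a unit moment at one end gives L/(3EI) there and L/(6EI) at the far end, so f₁₁ = f₂₂ = 1.833/EI and f₁₂ = f₂₁ = 0.9167/EI.
Compatibility — zero rotation at each built-in end:
  1.833 M_X + 0.9167 M_Y = 290.3
  0.9167 M_X + 1.833 M_Y = 348.6
Solving the pair gives M_X = 84.39 kN·m and M_Y = 147.9 kN·m (hogging).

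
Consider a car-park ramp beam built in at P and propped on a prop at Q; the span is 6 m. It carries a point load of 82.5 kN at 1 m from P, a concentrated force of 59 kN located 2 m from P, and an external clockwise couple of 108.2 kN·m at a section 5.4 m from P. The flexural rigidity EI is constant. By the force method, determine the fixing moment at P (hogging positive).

Take the reaction at Q as the redundant and release it; the primary structure is a cantilever fixed at P.
Free-end deflection of the primary structure under the applied loading (downward +):
  point load 82.5 at a = 1: Pa²(3L − a)/(6EI) = 233.8/EI
  point load 59 at a = 2: Pa²(3L − a)/(6EI) = 629.3/EI
  clockwise couple 108.2 at a = 5.4: M₀a(2L − a)/(2EI) = 1928/EI
  δ_0 = 2791/EI
Flexibility coefficient — unit upward force at Q: δ_{QQ} = L³/(3EI) = 72/EI.
The prop prevents deflection at Q: R_Q = δ_0/δ_{QQ} = 2791/72 = 38.77 kN.
Moment equilibrium about P: M_P = Σ(load moments about P) − R_Q·L = 308.7 − 38.77×6 = 76.1 kN·m.

M_P = 76.1 kN·m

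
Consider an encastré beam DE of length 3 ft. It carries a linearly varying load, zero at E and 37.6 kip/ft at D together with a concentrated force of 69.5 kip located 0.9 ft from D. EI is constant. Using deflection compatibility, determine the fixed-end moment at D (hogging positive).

Release both end moments; the primary structure is a simply-supported span DE with redundants M_D and M_E.
End rotations of the released simple span under the applied load (×1/EI):
  at D: triangular load, peak 37.6: w₀L³/(45EI) = 22.56/EI
  at E: triangular load, peak 37.6: 7w₀L³/(360EI) = 19.74/EI
  at D: point load 69.5 at a = 0.9: Pab(L + b)/(6LEI) = 37.22/EI
  at E: point load 69.5 at a = 0.9: Pab(L + a)/(6LEI) = 28.46/EI
  θ_D0 = 59.78/EI,  θ_E0 = 48.2/EI
Flexibility coefficients: a unit moment at one end gives L/(3EI) there and L/(6EI) at the far end, so f₁₁ = f₂₂ = 1/EI and f₁₂ = f₂₁ = 0.5/EI.
Compatibility — zero rotation at each built-in end:
  1 M_D + 0.5 M_E = 59.78
  0.5 M_D + 1 M_E = 48.2
Solving the pair gives M_D = 47.57 kip·ft and M_E = 24.42 kip·ft (hogging).

M_D = 47.57 kip·ft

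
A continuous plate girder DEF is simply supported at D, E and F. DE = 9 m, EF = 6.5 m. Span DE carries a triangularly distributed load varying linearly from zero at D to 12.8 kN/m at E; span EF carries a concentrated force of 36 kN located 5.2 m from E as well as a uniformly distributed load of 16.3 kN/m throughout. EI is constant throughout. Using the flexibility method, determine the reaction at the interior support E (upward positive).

R_E = 121.3 kN

Insert a hinge at E; M_E is the redundant, and each span becomes simply supported.
Rotations at E on the released spans (each span's end-slope, ×1/EI):
  span DE: triangular load, peak 12.8: w₀L³/(45EI) = 207.4/EI
  span EF: point load 36 at a = 5.2: Pab(L + b)/(6LEI) = 48.67/EI
  span EF: UDL 16.3: wL³/(24EI) = 186.5/EI
  relative rotation θ_0 = (207.4 + 235.2)/EI = 442.5/EI
A unit hogging moment at E produces rotation L₁/(3EI) + L₂/(3EI) = 5.167/EI.
Compatibility: M_E·(L₁+L₂)/(3EI) = θ_0, giving M_E = 85.65 kN·m (hogging).
Span DE, ΣM about D with M_E applied at E: R_E^{DE}·9 = 345.6 + 85.65, so R_E^{DE} = 47.92 kN and R_D = 57.6 − 47.92 = 9.683 kN.
Span EF, ΣM about F: R_E^{EF}·6.5 = 391.1 + 85.65, so R_E^{EF} = 73.35 kN and R_F = 141.9 − 73.35 = 68.6 kN.
R_E = 47.92 + 73.35 = 121.3 kN.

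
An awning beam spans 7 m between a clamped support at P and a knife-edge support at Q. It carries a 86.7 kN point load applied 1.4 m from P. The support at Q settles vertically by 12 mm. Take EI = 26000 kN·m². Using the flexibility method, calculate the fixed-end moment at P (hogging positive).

M_P = 106.5 kN·m

Release the roller at Q. Primary structure: cantilever fixed at P.
Primary-structure tip deflection at Q by superposition:
  point load 86.7 at a = 1.4: Pa²(3L − a)/(6EI) = 555.1/EI
Flexibility coefficient — unit upward force at Q: δ_{QQ} = L³/(3EI) = 114.3/EI.
With EI = 26000 kN·m²: δ_0 = 0.02135 m and δ_{QQ} = 0.004397 m/kN.
Compatibility — the beam at Q must follow the support down by 0.012 m: δ_0 − R_Q·δ_{QQ} = 0.012, so R_Q = (0.02135 − 0.012)/0.004397 = 2.126 kN.
Moment equilibrium about P: M_P = Σ(load moments about P) − R_Q·L = 121.4 − 2.126×7 = 106.5 kN·m.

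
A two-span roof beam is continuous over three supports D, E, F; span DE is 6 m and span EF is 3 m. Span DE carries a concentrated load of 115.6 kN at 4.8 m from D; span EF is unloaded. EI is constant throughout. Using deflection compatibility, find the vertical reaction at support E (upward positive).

Release continuity at E by inserting a hinge; the redundant is the internal moment M_E. The primary structure is two simply-supported spans DE and EF.
End slopes at the hinge E, treating each span as simply supported:
  span DE: point load 115.6 at a = 4.8: Pab(L + a)/(6LEI) = 199.8/EI
  relative rotation θ_0 = (199.8 + 0)/EI = 199.8/EI
A unit hogging moment at E produces rotation L₁/(3EI) + L₂/(3EI) = 3/EI.
Slope continuity at E: θ_0 = M_E·3/EI, so M_E = 199.8/3 = 66.59 kN·m (hogging).
Span DE, ΣM about D with M_E applied at E: R_E^{DE}·6 = 554.9 + 66.59, so R_E^{DE} = 103.6 kN and R_D = 115.6 − 103.6 = 12.02 kN.
Span EF, ΣM about F: R_E^{EF}·3 = 0 + 66.59, so R_E^{EF} = 22.2 kN and R_F = 0 − 22.2 = -22.2 kN.
R_E = 103.6 + 22.2 = 125.8 kN.

R_E = 125.8 kN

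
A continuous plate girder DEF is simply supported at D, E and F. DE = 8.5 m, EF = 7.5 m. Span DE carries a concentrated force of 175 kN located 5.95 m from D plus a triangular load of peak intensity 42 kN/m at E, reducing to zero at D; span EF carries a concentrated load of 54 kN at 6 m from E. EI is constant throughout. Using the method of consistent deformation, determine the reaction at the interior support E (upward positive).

Take M_E as the redundant. Released structure: two simple spans DE and EF with a hinge at E.
End slopes at the hinge E, treating each span as simply supported:
  span DE: point load 175 at a = 5.95: Pab(L + a)/(6LEI) = 752.3/EI
  span DE: triangular load, peak 42: w₀L³/(45EI) = 573.2/EI
  span EF: point load 54 at a = 6: Pab(L + b)/(6LEI) = 97.2/EI
  relative rotation θ_0 = (1325 + 97.2)/EI = 1423/EI
A unit hogging moment at E produces rotation L₁/(3EI) + L₂/(3EI) = 5.333/EI.
Compatibility: M_E·(L₁+L₂)/(3EI) = θ_0, giving M_E = 266.8 kN·m (hogging).
Span DE, ΣM about D with M_E applied at E: R_E^{DE}·8.5 = 2053 + 266.8, so R_E^{DE} = 272.9 kN and R_D = 353.5 − 272.9 = 80.62 kN.
Span EF, ΣM about F: R_E^{EF}·7.5 = 81 + 266.8, so R_E^{EF} = 46.37 kN and R_F = 54 − 46.37 = 7.633 kN.
R_E = 272.9 + 46.37 = 319.2 kN.

R_E = 319.2 kN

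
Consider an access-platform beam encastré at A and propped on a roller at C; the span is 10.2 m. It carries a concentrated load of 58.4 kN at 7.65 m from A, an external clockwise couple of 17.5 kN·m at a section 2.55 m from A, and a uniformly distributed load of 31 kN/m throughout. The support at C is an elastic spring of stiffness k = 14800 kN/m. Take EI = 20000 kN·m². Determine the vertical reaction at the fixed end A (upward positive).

R_A = 218.5 kN

Take the reaction at C as the redundant and release it; the primary structure is a cantilever fixed at A.
Downward deflection at the released point C due to the loads:
  point load 58.4 at a = 7.65: Pa²(3L − a)/(6EI) = 13073/EI
  clockwise couple 17.5 at a = 2.55: M₀a(2L − a)/(2EI) = 398.3/EI
  UDL 31: wL⁴/(8EI) = 41944/EI
  δ_0 = 55415/EI
Flexibility coefficient — unit upward force at C: δ_{CC} = L³/(3EI) = 353.7/EI.
With EI = 20000 kN·m²: δ_0 = 2.7708 m and δ_{CC} = 0.017687 m/kN.
Compatibility — the spring shortens by R_C/k under the reaction it provides: δ_0 − R_C·δ_{CC} = R_C/k. With 1/k = 0.000068 m/kN, R_C = δ_0 / (δ_{CC} + 1/k) = 2.7708 / (0.017687 + 0.000068) = 156.1 kN.
Vertical equilibrium: R_A = ΣP − R_C = 374.6 − 156.1 = 218.5 kN.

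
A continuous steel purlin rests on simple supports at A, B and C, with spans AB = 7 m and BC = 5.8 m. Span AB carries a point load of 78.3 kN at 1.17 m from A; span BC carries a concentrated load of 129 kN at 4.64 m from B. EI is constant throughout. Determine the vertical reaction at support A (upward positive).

Release continuity at B by inserting a hinge; the redundant is the internal moment M_B. The primary structure is two simply-supported spans AB and BC.
Rotations at B on the released spans (each span's end-slope, ×1/EI):
  span AB: point load 78.3 at a = 1.17: Pab(L + a)/(6LEI) = 103.9/EI
  span BC: point load 129 at a = 4.64: Pab(L + b)/(6LEI) = 138.9/EI
  relative rotation θ_0 = (103.9 + 138.9)/EI = 242.8/EI
A unit hogging moment at B produces rotation L₁/(3EI) + L₂/(3EI) = 4.267/EI.
Compatibility: M_B·(L₁+L₂)/(3EI) = θ_0, giving M_B = 56.9 kN·m (hogging).
Span AB, ΣM about A with M_B applied at B: R_B^{AB}·7 = 91.61 + 56.9, so R_B^{AB} = 21.22 kN and R_A = 78.3 − 21.22 = 57.08 kN.

R_A = 57.08 kN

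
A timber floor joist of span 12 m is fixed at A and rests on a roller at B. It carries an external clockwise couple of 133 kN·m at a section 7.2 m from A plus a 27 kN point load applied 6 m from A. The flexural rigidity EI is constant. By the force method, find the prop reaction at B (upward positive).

R_B = 22.4 kN

Release the roller at B. Primary structure: cantilever fixed at A.
Deflection at B on the released cantilever, summing each load's contribution:
  clockwise couple 133 at a = 7.2: M₀a(2L − a)/(2EI) = 8044/EI
  point load 27 at a = 6: Pa²(3L − a)/(6EI) = 4860/EI
  δ_0 = 12904/EI
Tip deflection under a unit load at B: L³/(3EI) = 576/EI.
Compatibility at B: δ_0 − R_B·δ_{BB} = 0, so R_B = 12904/576 = 22.4 kN.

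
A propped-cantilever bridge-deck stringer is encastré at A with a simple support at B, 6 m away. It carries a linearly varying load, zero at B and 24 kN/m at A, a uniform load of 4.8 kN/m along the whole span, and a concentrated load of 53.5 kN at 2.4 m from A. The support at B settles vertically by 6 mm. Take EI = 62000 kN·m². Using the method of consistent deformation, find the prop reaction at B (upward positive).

Take the reaction at B as the redundant and release it; the primary structure is a cantilever fixed at A.
Deflection at B on the released cantilever, summing each load's contribution:
  triangular load, peak 24 at the fixed end: w₀L⁴/(30EI) = 1037/EI
  UDL 4.8: wL⁴/(8EI) = 777.6/EI
  point load 53.5 at a = 2.4: Pa²(3L − a)/(6EI) = 801.2/EI
  δ_0 = 2616/EI
Flexibility coefficient — unit upward force at B: δ_{BB} = L³/(3EI) = 72/EI.
With EI = 62000 kN·m²: δ_0 = 0.042187 m and δ_{BB} = 0.001161 m/kN.
Compatibility — the beam at B must follow the support down by 0.006 m: δ_0 − R_B·δ_{BB} = 0.006, so R_B = (0.042187 − 0.006)/0.001161 = 31.16 kN.

R_B = 31.16 kN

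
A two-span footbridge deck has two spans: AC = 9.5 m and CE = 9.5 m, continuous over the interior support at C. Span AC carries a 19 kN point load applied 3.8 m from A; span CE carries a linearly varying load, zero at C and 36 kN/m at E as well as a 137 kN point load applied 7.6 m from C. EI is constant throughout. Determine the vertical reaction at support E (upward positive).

Take M_C as the redundant. Released structure: two simple spans AC and CE with a hinge at C.
Rotations at C on the released spans (each span's end-slope, ×1/EI):
  span AC: point load 19 at a = 3.8: Pab(L + a)/(6LEI) = 96.03/EI
  span CE: triangular load, peak 36: 7w₀L³/(360EI) = 600.2/EI
  span CE: point load 137 at a = 7.6: Pab(L + b)/(6LEI) = 395.7/EI
  relative rotation θ_0 = (96.03 + 995.8)/EI = 1092/EI
A unit hogging moment at C produces rotation L₁/(3EI) + L₂/(3EI) = 6.333/EI.
Slope continuity at C: θ_0 = M_C·6.333/EI, so M_C = 1092/6.333 = 172.4 kN·m (hogging).
Span CE, ΣM about E: R_C^{CE}·9.5 = 801.8 + 172.4, so R_C^{CE} = 102.5 kN and R_E = 308 − 102.5 = 205.5 kN.

R_E = 205.5 kN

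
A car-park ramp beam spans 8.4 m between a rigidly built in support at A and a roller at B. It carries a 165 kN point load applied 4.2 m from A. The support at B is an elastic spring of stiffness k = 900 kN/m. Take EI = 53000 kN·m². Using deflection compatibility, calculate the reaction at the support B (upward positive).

Choose R_B as the redundant. The primary structure is the cantilever fixed at A.
Primary-structure tip deflection at B by superposition:
  point load 165 at a = 4.2: Pa²(3L − a)/(6EI) = 10187/EI
Tip deflection under a unit load at B: L³/(3EI) = 197.6/EI.
With EI = 53000 kN·m²: δ_0 = 0.19221 m and δ_{BB} = 0.003728 m/kN.
Compatibility — the spring shortens by R_B/k under the reaction it provides: δ_0 − R_B·δ_{BB} = R_B/k. With 1/k = 0.001111 m/kN, R_B = δ_0 / (δ_{BB} + 1/k) = 0.19221 / (0.003728 + 0.001111) = 39.72 kN.

R_B = 39.72 kN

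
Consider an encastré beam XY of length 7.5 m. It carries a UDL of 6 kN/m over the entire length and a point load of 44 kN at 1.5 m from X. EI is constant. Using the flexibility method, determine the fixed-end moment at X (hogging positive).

Take the two fixed-end moments M_X, M_Y as redundants; the released structure is the simple span XY.
End rotations of the released simple span under the applied load (×1/EI):
  at X: UDL 6: wL³/(24EI) = 105.5/EI
  at Y: UDL 6: wL³/(24EI) = 105.5/EI
  at X: point load 44 at a = 1.5: Pab(L + b)/(6LEI) = 118.8/EI
  at Y: point load 44 at a = 1.5: Pab(L + a)/(6LEI) = 79.2/EI
  θ_X0 = 224.3/EI,  θ_Y0 = 184.7/EI
Flexibility coefficients: a unit moment at one end gives L/(3EI) there and L/(6EI) at the far end, so f₁₁ = f₂₂ = 2.5/EI and f₁₂ = f₂₁ = 1.25/EI.
Compatibility — zero rotation at each built-in end:
  2.5 M_X + 1.25 M_Y = 224.3
  1.25 M_X + 2.5 M_Y = 184.7
Solving the pair gives M_X = 70.36 kN·m and M_Y = 38.69 kN·m (hogging).

M_X = 70.36 kN·m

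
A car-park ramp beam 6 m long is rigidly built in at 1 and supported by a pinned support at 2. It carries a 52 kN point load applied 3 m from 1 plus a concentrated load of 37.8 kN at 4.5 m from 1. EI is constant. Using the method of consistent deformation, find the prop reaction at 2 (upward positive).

R_2 = 40.17 kN

Take the reaction at 2 as the redundant and release it; the primary structure is a cantilever fixed at 1.
Primary-structure tip deflection at 2 by superposition:
  point load 52 at a = 3: Pa²(3L − a)/(6EI) = 1170/EI
  point load 37.8 at a = 4.5: Pa²(3L − a)/(6EI) = 1722/EI
  δ_0 = 2892/EI
Flexibility coefficient — unit upward force at 2: δ_{22} = L³/(3EI) = 72/EI.
Compatibility at 2: δ_0 − R_2·δ_{22} = 0, so R_2 = 2892/72 = 40.17 kN.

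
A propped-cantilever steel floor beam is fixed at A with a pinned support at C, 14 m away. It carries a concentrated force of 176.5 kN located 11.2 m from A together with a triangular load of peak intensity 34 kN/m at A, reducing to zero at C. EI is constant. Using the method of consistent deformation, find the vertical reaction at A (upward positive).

Choose R_C as the redundant. The primary structure is the cantilever fixed at A.
Primary-structure tip deflection at C by superposition:
  point load 176.5 at a = 11.2: Pa²(3L − a)/(6EI) = 113653/EI
  triangular load, peak 34 at the fixed end: w₀L⁴/(30EI) = 43538/EI
  δ_0 = 157191/EI
Tip deflection under a unit load at C: L³/(3EI) = 914.7/EI.
Compatibility at C: δ_0 − R_C·δ_{CC} = 0, so R_C = 157191/914.7 = 171.9 kN.
Vertical equilibrium: R_A = ΣP − R_C = 414.5 − 171.9 = 242.6 kN.

R_A = 242.6 kN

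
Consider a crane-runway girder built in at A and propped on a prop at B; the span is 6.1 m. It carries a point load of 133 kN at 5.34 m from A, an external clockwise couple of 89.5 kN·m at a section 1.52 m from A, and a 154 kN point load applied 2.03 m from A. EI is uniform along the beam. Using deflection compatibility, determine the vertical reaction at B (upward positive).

Choose R_B as the redundant. The primary structure is the cantilever fixed at A.
Primary-structure tip deflection at B by superposition:
  point load 133 at a = 5.34: Pa²(3L − a)/(6EI) = 8192/EI
  clockwise couple 89.5 at a = 1.52: M₀a(2L − a)/(2EI) = 726.5/EI
  point load 154 at a = 2.03: Pa²(3L − a)/(6EI) = 1721/EI
  δ_0 = 10639/EI
Tip deflection under a unit load at B: L³/(3EI) = 75.66/EI.
The prop prevents deflection at B: R_B = δ_0/δ_{BB} = 10639/75.66 = 140.6 kN.

R_B = 140.6 kN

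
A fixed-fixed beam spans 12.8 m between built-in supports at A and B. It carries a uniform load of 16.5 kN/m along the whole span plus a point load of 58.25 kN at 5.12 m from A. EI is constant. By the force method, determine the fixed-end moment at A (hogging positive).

Release both end moments; the primary structure is a simply-supported span AB with redundants M_A and M_B.
End rotations of the released simple span under the applied load (×1/EI):
  at A: UDL 16.5: wL³/(24EI) = 1442/EI
  at B: UDL 16.5: wL³/(24EI) = 1442/EI
  at A: point load 58.25 at a = 5.12: Pab(L + b)/(6LEI) = 610.8/EI
  at B: point load 58.25 at a = 5.12: Pab(L + a)/(6LEI) = 534.4/EI
  θ_A0 = 2053/EI,  θ_B0 = 1976/EI
Flexibility coefficients: a unit moment at one end gives L/(3EI) there and L/(6EI) at the far end, so f₁₁ = f₂₂ = 4.267/EI and f₁₂ = f₂₁ = 2.133/EI.
Compatibility — zero rotation at each built-in end:
  4.267 M_A + 2.133 M_B = 2053
  2.133 M_A + 4.267 M_B = 1976
Solving the pair gives M_A = 332.6 kN·m and M_B = 296.9 kN·m (hogging).

M_A = 332.6 kN·m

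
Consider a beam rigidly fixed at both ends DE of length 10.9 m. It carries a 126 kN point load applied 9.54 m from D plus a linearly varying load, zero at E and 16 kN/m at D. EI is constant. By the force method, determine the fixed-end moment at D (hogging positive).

M_D = 113.8 kN·m

Release both end moments; the primary structure is a simply-supported span DE with redundants M_D and M_E.
On the primary (simply-supported) span, the end slopes from the loading are:
  at D: point load 126 at a = 9.54: Pab(L + b)/(6LEI) = 306.5/EI
  at E: point load 126 at a = 9.54: Pab(L + a)/(6LEI) = 510.9/EI
  at D: triangular load, peak 16: w₀L³/(45EI) = 460.5/EI
  at E: triangular load, peak 16: 7w₀L³/(360EI) = 402.9/EI
  θ_D0 = 766.9/EI,  θ_E0 = 913.8/EI
Flexibility coefficients: a unit moment at one end gives L/(3EI) there and L/(6EI) at the far end, so f₁₁ = f₂₂ = 3.633/EI and f₁₂ = f₂₁ = 1.817/EI.
Compatibility — zero rotation at each built-in end:
  3.633 M_D + 1.817 M_E = 766.9
  1.817 M_D + 3.633 M_E = 913.8
Solving the pair gives M_D = 113.8 kN·m and M_E = 194.6 kN·m (hogging).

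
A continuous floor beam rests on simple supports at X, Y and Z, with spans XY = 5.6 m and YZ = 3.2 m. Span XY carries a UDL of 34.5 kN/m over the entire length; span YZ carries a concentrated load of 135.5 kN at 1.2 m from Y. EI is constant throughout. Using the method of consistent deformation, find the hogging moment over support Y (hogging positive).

M_Y = 116.1 kN·m

Insert a hinge at Y; M_Y is the redundant, and each span becomes simply supported.
Discontinuity in slope at Y on the released structure — sum the simple-span end rotations:
  span XY: UDL 34.5: wL³/(24EI) = 252.4/EI
  span YZ: point load 135.5 at a = 1.2: Pab(L + b)/(6LEI) = 88.08/EI
  relative rotation θ_0 = (252.4 + 88.08)/EI = 340.5/EI
A unit hogging moment at Y produces rotation L₁/(3EI) + L₂/(3EI) = 2.933/EI.
Compatibility: M_Y·(L₁+L₂)/(3EI) = θ_0, giving M_Y = 116.1 kN·m (hogging).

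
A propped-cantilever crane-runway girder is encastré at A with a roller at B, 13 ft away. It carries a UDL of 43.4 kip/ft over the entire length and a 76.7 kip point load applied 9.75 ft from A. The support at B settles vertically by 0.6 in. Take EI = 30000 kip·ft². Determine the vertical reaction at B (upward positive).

Release the roller at B. Primary structure: cantilever fixed at A.
Primary-structure tip deflection at B by superposition:
  UDL 43.4: wL⁴/(8EI) = 154943/EI
  point load 76.7 at a = 9.75: Pa²(3L − a)/(6EI) = 35545/EI
  δ_0 = 190488/EI
Flexibility coefficient — unit upward force at B: δ_{BB} = L³/(3EI) = 732.3/EI.
With EI = 30000 kip·ft²: δ_0 = 6.3496 ft and δ_{BB} = 0.024411 ft/kip.
Compatibility — the beam at B must follow the support down by 0.05 ft: δ_0 − R_B·δ_{BB} = 0.05, so R_B = (6.3496 − 0.05)/0.024411 = 258.1 kip.

R_B = 258.1 kip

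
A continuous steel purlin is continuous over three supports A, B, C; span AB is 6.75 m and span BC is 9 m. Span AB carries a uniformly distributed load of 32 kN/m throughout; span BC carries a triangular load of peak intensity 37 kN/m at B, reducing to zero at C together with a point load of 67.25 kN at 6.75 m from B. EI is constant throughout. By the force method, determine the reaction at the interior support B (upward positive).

Insert a hinge at B; M_B is the redundant, and each span becomes simply supported.
Rotations at B on the released spans (each span's end-slope, ×1/EI):
  span AB: UDL 32: wL³/(24EI) = 410.1/EI
  span BC: triangular load, peak 37: w₀L³/(45EI) = 599.4/EI
  span BC: point load 67.25 at a = 6.75: Pab(L + b)/(6LEI) = 212.8/EI
  relative rotation θ_0 = (410.1 + 812.2)/EI = 1222/EI
A unit hogging moment at B produces rotation L₁/(3EI) + L₂/(3EI) = 5.25/EI.
Compatibility: M_B·(L₁+L₂)/(3EI) = θ_0, giving M_B = 232.8 kN·m (hogging).
Span AB, ΣM about A with M_B applied at B: R_B^{AB}·6.75 = 729 + 232.8, so R_B^{AB} = 142.5 kN and R_A = 216 − 142.5 = 73.51 kN.
Span BC, ΣM about C: R_B^{BC}·9 = 1150 + 232.8, so R_B^{BC} = 153.7 kN and R_C = 233.8 − 153.7 = 80.07 kN.
R_B = 142.5 + 153.7 = 296.2 kN.

R_B = 296.2 kN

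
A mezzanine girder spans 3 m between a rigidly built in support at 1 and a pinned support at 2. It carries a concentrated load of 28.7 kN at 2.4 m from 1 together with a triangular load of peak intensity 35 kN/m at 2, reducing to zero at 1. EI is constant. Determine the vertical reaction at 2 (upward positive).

R_2 = 49.08 kN

Release the roller at 2. Primary structure: cantilever fixed at 1.
Deflection at 2 on the released cantilever, summing each load's contribution:
  point load 28.7 at a = 2.4: Pa²(3L − a)/(6EI) = 181.8/EI
  triangular load, peak 35 at the free end: 11w₀L⁴/(120EI) = 259.9/EI
  δ_0 = 441.7/EI
Flexibility coefficient — unit upward force at 2: δ_{22} = L³/(3EI) = 9/EI.
The prop prevents deflection at 2: R_2 = δ_0/δ_{22} = 441.7/9 = 49.08 kN.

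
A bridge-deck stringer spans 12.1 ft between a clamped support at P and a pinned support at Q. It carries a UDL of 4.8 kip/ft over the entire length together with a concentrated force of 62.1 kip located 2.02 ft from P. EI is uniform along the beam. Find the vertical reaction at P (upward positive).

R_P = 95.95 kip

Remove the prop at Q; the released (primary) structure is a cantilever built in at P.
Downward deflection at the released point Q due to the loads:
  UDL 4.8: wL⁴/(8EI) = 12862/EI
  point load 62.1 at a = 2.02: Pa²(3L − a)/(6EI) = 1448/EI
  δ_0 = 14309/EI
Flexibility coefficient — unit upward force at Q: δ_{QQ} = L³/(3EI) = 590.5/EI.
Compatibility at Q: δ_0 − R_Q·δ_{QQ} = 0, so R_Q = 14309/590.5 = 24.23 kip.
Vertical equilibrium: R_P = ΣP − R_Q = 120.2 − 24.23 = 95.95 kip.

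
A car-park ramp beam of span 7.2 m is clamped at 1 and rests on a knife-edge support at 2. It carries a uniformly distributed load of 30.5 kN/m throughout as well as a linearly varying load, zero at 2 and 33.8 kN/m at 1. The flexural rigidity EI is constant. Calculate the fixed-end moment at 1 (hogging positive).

M_1 = 314.5 kN·m

Take the reaction at 2 as the redundant and release it; the primary structure is a cantilever fixed at 1.
Free-end deflection of the primary structure under the applied loading (downward +):
  UDL 30.5: wL⁴/(8EI) = 10246/EI
  triangular load, peak 33.8 at the fixed end: w₀L⁴/(30EI) = 3028/EI
  δ_0 = 13273/EI
Flexibility coefficient — unit upward force at 2: δ_{22} = L³/(3EI) = 124.4/EI.
Compatibility at 2: δ_0 − R_2·δ_{22} = 0, so R_2 = 13273/124.4 = 106.7 kN.
Moment equilibrium about 1: M_1 = Σ(load moments about 1) − R_2·L = 1083 − 106.7×7.2 = 314.5 kN·m.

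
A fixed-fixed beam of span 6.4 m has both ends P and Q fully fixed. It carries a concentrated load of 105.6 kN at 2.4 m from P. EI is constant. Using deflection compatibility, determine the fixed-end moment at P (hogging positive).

M_P = 99 kN·m

Release both end moments; the primary structure is a simply-supported span PQ with redundants M_P and M_Q.
End rotations of the released simple span under the applied load (×1/EI):
  at P: point load 105.6 at a = 2.4: Pab(L + b)/(6LEI) = 274.6/EI
  at Q: point load 105.6 at a = 2.4: Pab(L + a)/(6LEI) = 232.3/EI
  θ_P0 = 274.6/EI,  θ_Q0 = 232.3/EI
Flexibility coefficients: a unit moment at one end gives L/(3EI) there and L/(6EI) at the far end, so f₁₁ = f₂₂ = 2.133/EI and f₁₂ = f₂₁ = 1.067/EI.
Compatibility — zero rotation at each built-in end:
  2.133 M_P + 1.067 M_Q = 274.6
  1.067 M_P + 2.133 M_Q = 232.3
Solving the pair gives M_P = 99 kN·m and M_Q = 59.4 kN·m (hogging).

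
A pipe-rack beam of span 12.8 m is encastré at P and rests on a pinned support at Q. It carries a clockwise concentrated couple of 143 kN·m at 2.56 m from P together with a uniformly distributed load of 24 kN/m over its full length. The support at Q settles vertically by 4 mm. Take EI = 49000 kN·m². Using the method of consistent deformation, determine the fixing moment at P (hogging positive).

M_P = 560.9 kN·m

Remove the prop at Q; the released (primary) structure is a cantilever built in at P.
Free-end deflection of the primary structure under the applied loading (downward +):
  clockwise couple 143 at a = 2.56: M₀a(2L − a)/(2EI) = 4217/EI
  UDL 24: wL⁴/(8EI) = 80531/EI
  δ_0 = 84748/EI
Tip deflection under a unit load at Q: L³/(3EI) = 699.1/EI.
With EI = 49000 kN·m²: δ_0 = 1.7295 m and δ_{QQ} = 0.014266 m/kN.
Compatibility — the beam at Q must follow the support down by 0.004 m: δ_0 − R_Q·δ_{QQ} = 0.004, so R_Q = (1.7295 − 0.004)/0.014266 = 121 kN.
Moment equilibrium about P: M_P = Σ(load moments about P) − R_Q·L = 2109 − 121×12.8 = 560.9 kN·m.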